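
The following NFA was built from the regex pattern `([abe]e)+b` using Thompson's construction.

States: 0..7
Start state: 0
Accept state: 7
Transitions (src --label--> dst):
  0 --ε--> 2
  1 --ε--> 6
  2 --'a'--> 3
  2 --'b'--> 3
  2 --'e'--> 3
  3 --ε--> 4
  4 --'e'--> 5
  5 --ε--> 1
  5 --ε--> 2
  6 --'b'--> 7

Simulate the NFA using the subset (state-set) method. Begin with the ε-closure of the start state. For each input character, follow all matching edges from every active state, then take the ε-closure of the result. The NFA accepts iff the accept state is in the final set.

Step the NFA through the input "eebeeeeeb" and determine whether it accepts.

Answer: ACCEPT

Derivation:
start: ε-closure({0}) = {0,2}
'e' @ 1: {3,4}
'e' @ 2: {1,2,5,6}
'b' @ 3: {3,4,7}  ✓accept
'e' @ 4: {1,2,5,6}
'e' @ 5: {3,4}
'e' @ 6: {1,2,5,6}
'e' @ 7: {3,4}
'e' @ 8: {1,2,5,6}
'b' @ 9: {3,4,7}  ✓accept
after full input: {3,4,7}  (accept=7 in)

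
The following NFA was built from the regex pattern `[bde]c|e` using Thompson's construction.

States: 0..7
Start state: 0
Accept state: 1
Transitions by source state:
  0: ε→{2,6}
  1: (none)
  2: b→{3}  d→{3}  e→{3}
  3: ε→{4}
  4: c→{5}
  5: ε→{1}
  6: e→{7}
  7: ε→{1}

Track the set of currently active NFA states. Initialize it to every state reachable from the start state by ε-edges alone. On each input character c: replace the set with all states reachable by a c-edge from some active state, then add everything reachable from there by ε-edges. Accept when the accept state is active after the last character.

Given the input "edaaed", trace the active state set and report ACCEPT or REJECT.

Answer: REJECT

Derivation:
start: ε-closure({0}) = {0,2,6}
'e' @ 1: {1,3,4,7}  ✓accept
'd' @ 2: {}  — no active states
rest 'aaed' ignored (set empty)
after full input: {}  (accept=1 not in)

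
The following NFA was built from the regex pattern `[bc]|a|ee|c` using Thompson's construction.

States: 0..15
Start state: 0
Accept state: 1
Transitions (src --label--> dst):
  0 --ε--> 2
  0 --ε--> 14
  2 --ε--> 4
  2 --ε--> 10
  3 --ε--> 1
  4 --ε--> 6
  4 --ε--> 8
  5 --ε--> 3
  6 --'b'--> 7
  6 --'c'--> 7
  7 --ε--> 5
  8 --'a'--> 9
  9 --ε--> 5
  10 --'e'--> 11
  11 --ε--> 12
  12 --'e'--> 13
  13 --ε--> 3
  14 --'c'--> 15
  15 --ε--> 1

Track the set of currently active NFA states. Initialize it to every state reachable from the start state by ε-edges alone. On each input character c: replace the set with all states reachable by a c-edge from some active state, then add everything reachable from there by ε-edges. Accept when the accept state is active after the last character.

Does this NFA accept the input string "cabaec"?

start: ε-closure({0}) = {0,2,4,6,8,10,14}
'c' @ 1: {1,3,5,7,15}  ✓accept
'a' @ 2: {}  — no active states
rest 'baec' ignored (set empty)
final: {}; accept 1 not in set

Answer: REJECT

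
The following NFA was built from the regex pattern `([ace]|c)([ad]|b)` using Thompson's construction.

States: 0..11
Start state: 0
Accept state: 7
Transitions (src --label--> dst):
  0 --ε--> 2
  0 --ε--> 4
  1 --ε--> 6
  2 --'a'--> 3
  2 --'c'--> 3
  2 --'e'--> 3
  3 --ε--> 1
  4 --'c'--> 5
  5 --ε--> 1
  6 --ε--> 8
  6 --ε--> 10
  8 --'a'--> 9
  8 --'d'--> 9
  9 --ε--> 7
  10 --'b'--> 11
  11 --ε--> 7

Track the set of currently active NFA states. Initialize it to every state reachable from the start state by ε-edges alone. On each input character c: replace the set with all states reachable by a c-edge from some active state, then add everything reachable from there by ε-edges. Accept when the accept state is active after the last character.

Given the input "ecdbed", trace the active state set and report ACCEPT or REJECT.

S₀ = ε-closure({0}) = {0,2,4}
'e' @ 1: {1,3,6,8,10}
'c' @ 2: {}  — no active states
rest 'dbed' ignored (set empty)
end set {} — state 7 not in

Answer: REJECT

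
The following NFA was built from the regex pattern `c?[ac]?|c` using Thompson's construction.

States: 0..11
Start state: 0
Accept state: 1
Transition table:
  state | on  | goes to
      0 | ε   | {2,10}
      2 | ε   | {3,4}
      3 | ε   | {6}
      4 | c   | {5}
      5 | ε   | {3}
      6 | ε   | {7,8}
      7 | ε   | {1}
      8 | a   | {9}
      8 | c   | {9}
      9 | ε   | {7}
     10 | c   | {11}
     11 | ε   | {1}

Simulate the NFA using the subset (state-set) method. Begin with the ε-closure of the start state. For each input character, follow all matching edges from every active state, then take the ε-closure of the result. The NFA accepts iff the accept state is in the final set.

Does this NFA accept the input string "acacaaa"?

Answer: REJECT

Steps:
initial (ε-close {0}): {0,1,2,3,4,6,7,8,10}
'a' @ 1: {1,7,9}  [accepting]
'c' @ 2: {}  — dead — no transitions
rest 'acaaa' ignored (set empty)
final: {}; accept 1 not in set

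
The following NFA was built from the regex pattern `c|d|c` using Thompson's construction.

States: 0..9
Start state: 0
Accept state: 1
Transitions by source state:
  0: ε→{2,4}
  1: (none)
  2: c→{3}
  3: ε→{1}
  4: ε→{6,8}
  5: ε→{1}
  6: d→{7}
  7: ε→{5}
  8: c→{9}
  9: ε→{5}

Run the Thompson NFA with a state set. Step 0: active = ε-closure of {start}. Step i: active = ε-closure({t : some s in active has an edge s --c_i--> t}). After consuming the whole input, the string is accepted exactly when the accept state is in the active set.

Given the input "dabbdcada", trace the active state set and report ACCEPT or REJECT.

S₀ = ε-closure({0}) = {0,2,4,6,8}
'd' @ 1: {1,5,7}  ✓accept
'a' @ 2: {}  — state set empty
rest 'bbdcada' ignored (set empty)
end set {} — state 1 not in

Answer: REJECT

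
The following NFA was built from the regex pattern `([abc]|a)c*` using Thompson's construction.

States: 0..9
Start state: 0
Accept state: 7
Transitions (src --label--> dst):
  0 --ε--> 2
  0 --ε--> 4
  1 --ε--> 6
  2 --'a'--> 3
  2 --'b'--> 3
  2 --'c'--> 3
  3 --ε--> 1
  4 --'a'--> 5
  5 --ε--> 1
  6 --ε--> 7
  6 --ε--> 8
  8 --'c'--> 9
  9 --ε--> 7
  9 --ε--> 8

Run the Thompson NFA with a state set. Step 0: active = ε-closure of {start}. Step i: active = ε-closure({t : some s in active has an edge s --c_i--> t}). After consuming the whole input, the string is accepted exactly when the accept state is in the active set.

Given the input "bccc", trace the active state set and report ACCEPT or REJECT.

Answer: ACCEPT

Derivation:
start: ε-closure({0}) = {0,2,4}
'b' @ 1: {1,3,6,7,8}  (accept∈set)
'c' @ 2: {7,8,9}  (accept∈set)
'c' @ 3: {7,8,9}  (accept∈set)
'c' @ 4: {7,8,9}  (accept∈set)
after full input: {7,8,9}  (accept=7 in)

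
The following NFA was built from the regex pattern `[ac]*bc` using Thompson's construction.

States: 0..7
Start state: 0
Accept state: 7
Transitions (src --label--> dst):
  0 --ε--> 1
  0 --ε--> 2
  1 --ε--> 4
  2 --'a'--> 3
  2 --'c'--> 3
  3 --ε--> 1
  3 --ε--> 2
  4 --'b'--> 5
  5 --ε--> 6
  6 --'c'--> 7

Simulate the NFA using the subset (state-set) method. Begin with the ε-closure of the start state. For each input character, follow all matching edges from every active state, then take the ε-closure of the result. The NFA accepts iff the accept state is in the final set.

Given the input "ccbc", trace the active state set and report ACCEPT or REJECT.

Answer: ACCEPT

Derivation:
initial (ε-close {0}): {0,1,2,4}
'c' @ 1: {1,2,3,4}
'c' @ 2: {1,2,3,4}
'b' @ 3: {5,6}
'c' @ 4: {7}  [accepting]
after full input: {7}  (accept=7 in)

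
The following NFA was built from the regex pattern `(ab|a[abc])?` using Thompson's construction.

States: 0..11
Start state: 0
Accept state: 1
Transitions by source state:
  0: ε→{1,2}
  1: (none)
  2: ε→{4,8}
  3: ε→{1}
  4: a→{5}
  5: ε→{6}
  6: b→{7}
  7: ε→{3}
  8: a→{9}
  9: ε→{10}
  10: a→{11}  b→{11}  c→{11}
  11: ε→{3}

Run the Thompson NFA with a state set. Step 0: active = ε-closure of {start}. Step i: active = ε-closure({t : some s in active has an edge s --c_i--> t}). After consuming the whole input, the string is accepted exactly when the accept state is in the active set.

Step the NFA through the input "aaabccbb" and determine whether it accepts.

Answer: REJECT

Derivation:
S₀ = ε-closure({0}) = {0,1,2,4,8}
'a' @ 1: {5,6,9,10}
'a' @ 2: {1,3,11}  ✓accept
'a' @ 3: {}  — dead — no transitions
rest 'bccbb' ignored (set empty)
after full input: {}  (accept=1 not in)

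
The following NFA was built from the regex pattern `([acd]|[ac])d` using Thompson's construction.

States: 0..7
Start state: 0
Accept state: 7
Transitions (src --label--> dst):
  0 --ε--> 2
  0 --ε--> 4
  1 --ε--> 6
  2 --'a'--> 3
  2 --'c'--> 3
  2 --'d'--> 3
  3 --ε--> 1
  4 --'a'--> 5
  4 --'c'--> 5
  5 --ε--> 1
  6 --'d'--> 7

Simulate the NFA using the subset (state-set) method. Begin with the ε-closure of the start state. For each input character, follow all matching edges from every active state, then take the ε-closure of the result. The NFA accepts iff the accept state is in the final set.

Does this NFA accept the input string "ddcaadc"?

Answer: REJECT

Trace:
start: ε-closure({0}) = {0,2,4}
'd' @ 1: {1,3,6}
'd' @ 2: {7}  ✓accept
'c' @ 3: {}  — dead — no transitions
rest 'aadc' ignored (set empty)
after full input: {}  (accept=7 not in)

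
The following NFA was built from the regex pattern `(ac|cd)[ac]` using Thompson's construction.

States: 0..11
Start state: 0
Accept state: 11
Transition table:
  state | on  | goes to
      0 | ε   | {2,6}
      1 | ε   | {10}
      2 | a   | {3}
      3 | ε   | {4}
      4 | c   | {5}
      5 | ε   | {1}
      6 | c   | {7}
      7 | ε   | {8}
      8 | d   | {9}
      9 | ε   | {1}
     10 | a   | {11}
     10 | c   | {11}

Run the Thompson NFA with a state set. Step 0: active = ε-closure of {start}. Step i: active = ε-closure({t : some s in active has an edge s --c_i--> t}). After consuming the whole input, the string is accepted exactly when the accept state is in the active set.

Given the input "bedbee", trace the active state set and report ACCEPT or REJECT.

initial (ε-close {0}): {0,2,6}
'b' @ 1: {}  — no active states
rest 'edbee' ignored (set empty)
end set {} — state 11 not in

Answer: REJECT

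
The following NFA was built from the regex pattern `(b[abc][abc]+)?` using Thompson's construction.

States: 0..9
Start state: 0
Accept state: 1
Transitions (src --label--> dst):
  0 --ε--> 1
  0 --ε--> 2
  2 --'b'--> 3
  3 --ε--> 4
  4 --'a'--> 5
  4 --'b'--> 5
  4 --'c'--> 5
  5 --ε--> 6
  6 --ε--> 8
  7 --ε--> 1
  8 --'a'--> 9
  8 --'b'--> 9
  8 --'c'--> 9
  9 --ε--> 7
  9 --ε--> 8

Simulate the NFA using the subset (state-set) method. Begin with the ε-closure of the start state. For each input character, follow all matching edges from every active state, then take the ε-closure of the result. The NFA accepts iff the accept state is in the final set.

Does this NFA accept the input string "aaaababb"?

initial (ε-close {0}): {0,1,2}
'a' @ 1: {}  — no active states
rest 'aaababb' ignored (set empty)
after full input: {}  (accept=1 not in)

Answer: REJECT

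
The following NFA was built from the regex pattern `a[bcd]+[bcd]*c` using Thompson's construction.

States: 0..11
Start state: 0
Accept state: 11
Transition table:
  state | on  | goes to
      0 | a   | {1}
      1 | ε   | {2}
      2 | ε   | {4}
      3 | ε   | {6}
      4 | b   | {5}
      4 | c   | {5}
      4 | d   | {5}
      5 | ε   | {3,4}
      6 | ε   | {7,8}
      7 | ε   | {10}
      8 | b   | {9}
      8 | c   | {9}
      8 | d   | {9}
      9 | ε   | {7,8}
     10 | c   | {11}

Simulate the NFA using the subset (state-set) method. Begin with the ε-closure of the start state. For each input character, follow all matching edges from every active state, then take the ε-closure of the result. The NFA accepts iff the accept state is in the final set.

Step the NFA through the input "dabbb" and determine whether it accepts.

initial (ε-close {0}): {0}
'd' @ 1: {}  — dead — no transitions
rest 'abbb' ignored (set empty)
after full input: {}  (accept=11 not in)

Answer: REJECT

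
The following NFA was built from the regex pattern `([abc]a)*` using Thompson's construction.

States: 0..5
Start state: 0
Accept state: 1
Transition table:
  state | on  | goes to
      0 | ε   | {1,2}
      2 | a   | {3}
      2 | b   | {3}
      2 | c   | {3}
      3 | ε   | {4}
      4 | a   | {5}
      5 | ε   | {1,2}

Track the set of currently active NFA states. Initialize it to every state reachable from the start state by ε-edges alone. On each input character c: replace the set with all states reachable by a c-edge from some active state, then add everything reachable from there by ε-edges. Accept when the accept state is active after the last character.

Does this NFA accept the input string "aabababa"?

initial (ε-close {0}): {0,1,2}
'a' @ 1: {3,4}
'a' @ 2: {1,2,5}  [accepting]
'b' @ 3: {3,4}
'a' @ 4: {1,2,5}  [accepting]
'b' @ 5: {3,4}
'a' @ 6: {1,2,5}  [accepting]
'b' @ 7: {3,4}
'a' @ 8: {1,2,5}  [accepting]
end set {1,2,5} — state 1 in

Answer: ACCEPT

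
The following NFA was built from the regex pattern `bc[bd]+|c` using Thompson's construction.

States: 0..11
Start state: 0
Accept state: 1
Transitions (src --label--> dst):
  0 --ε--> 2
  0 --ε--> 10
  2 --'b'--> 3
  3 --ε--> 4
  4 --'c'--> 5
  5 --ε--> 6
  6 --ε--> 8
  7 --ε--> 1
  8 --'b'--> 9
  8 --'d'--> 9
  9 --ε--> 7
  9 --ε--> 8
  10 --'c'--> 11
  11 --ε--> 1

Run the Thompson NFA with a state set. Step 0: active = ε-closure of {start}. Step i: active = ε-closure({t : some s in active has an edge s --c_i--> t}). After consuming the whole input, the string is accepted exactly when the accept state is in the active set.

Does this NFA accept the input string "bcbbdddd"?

initial (ε-close {0}): {0,2,10}
'b' @ 1: {3,4}
'c' @ 2: {5,6,8}
'b' @ 3: {1,7,8,9}  [accepting]
'b' @ 4: {1,7,8,9}  [accepting]
'd' @ 5: {1,7,8,9}  [accepting]
'd' @ 6: {1,7,8,9}  [accepting]
'd' @ 7: {1,7,8,9}  [accepting]
'd' @ 8: {1,7,8,9}  [accepting]
final: {1,7,8,9}; accept 1 in set

Answer: ACCEPT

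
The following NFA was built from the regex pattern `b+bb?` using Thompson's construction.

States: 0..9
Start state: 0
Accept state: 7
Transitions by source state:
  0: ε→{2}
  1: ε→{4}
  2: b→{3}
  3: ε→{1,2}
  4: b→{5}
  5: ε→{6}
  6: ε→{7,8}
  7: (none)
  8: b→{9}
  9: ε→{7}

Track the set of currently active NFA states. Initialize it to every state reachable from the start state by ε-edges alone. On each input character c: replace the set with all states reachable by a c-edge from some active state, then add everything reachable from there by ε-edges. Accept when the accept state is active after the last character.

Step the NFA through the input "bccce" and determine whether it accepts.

start: ε-closure({0}) = {0,2}
'b' @ 1: {1,2,3,4}
'c' @ 2: {}  — dead — no transitions
rest 'cce' ignored (set empty)
final: {}; accept 7 not in set

Answer: REJECT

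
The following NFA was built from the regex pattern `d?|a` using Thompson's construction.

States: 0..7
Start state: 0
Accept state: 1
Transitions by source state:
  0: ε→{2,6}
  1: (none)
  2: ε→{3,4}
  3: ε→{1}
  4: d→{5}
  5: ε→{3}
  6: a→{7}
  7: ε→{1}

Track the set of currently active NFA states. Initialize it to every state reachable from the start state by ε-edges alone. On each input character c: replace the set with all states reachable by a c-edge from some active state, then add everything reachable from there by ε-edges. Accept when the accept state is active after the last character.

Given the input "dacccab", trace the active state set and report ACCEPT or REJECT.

Answer: REJECT

Derivation:
start: ε-closure({0}) = {0,1,2,3,4,6}
'd' @ 1: {1,3,5}  (accept∈set)
'a' @ 2: {}  — no active states
rest 'cccab' ignored (set empty)
after full input: {}  (accept=1 not in)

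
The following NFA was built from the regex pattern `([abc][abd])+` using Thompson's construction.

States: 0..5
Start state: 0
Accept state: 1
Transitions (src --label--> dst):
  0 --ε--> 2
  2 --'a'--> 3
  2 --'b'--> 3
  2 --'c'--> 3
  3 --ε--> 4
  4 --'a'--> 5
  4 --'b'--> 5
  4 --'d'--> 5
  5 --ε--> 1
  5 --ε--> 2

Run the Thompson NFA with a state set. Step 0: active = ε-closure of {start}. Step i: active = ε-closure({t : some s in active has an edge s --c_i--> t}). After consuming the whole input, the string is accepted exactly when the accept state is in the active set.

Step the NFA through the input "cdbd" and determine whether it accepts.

Answer: ACCEPT

Trace:
initial (ε-close {0}): {0,2}
'c' @ 1: {3,4}
'd' @ 2: {1,2,5}  ✓accept
'b' @ 3: {3,4}
'd' @ 4: {1,2,5}  ✓accept
after full input: {1,2,5}  (accept=1 in)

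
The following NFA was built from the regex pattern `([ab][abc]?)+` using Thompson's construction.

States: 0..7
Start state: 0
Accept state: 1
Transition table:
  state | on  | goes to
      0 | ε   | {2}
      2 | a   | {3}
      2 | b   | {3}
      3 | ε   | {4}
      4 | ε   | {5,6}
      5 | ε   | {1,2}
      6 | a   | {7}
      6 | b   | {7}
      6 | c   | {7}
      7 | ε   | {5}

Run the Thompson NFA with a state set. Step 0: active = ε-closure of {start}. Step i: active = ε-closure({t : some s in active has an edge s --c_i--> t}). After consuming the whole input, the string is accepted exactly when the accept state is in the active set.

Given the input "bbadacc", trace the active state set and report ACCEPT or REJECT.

Answer: REJECT

Derivation:
initial (ε-close {0}): {0,2}
'b' @ 1: {1,2,3,4,5,6}  ✓accept
'b' @ 2: {1,2,3,4,5,6,7}  ✓accept
'a' @ 3: {1,2,3,4,5,6,7}  ✓accept
'd' @ 4: {}  — state set empty
rest 'acc' ignored (set empty)
after full input: {}  (accept=1 not in)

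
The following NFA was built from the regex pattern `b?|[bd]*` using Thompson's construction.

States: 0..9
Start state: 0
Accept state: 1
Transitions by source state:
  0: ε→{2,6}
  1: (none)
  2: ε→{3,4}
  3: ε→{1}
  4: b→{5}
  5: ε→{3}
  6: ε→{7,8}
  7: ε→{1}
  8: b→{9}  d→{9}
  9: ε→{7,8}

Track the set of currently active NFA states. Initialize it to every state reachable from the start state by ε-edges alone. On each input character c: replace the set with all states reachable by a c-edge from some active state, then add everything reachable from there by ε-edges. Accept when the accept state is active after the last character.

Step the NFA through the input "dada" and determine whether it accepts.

start: ε-closure({0}) = {0,1,2,3,4,6,7,8}
'd' @ 1: {1,7,8,9}  (accept∈set)
'a' @ 2: {}  — dead — no transitions
rest 'da' ignored (set empty)
end set {} — state 1 not in

Answer: REJECT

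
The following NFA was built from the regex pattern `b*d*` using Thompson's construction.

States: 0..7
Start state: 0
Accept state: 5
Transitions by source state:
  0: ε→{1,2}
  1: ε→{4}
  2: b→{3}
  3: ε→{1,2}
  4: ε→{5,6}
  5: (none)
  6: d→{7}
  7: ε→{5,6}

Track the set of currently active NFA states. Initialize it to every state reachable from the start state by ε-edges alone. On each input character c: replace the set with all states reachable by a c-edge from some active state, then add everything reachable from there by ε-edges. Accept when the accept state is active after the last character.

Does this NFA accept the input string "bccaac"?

Answer: REJECT

Trace:
S₀ = ε-closure({0}) = {0,1,2,4,5,6}
'b' @ 1: {1,2,3,4,5,6}  ✓accept
'c' @ 2: {}  — state set empty
rest 'caac' ignored (set empty)
end set {} — state 5 not in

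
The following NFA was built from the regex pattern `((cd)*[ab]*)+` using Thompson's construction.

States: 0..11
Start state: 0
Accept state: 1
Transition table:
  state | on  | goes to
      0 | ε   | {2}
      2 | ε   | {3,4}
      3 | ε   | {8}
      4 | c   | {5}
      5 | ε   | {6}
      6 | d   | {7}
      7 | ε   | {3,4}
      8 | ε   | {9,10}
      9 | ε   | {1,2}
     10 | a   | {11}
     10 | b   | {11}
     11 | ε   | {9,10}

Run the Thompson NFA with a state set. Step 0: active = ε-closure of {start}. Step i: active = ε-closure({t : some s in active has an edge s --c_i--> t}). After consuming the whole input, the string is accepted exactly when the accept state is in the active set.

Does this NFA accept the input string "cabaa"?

Answer: REJECT

Derivation:
initial (ε-close {0}): {0,1,2,3,4,8,9,10}
'c' @ 1: {5,6}
'a' @ 2: {}  — dead — no transitions
rest 'baa' ignored (set empty)
after full input: {}  (accept=1 not in)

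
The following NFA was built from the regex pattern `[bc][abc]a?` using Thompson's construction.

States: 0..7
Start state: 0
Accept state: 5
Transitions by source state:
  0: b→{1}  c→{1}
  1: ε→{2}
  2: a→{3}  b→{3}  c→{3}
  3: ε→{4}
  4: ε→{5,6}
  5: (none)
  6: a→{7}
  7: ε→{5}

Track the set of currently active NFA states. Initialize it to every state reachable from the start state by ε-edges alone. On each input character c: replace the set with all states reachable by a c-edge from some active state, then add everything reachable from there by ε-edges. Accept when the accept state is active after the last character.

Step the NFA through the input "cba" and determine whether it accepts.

initial (ε-close {0}): {0}
'c' @ 1: {1,2}
'b' @ 2: {3,4,5,6}  ✓accept
'a' @ 3: {5,7}  ✓accept
final: {5,7}; accept 5 in set

Answer: ACCEPT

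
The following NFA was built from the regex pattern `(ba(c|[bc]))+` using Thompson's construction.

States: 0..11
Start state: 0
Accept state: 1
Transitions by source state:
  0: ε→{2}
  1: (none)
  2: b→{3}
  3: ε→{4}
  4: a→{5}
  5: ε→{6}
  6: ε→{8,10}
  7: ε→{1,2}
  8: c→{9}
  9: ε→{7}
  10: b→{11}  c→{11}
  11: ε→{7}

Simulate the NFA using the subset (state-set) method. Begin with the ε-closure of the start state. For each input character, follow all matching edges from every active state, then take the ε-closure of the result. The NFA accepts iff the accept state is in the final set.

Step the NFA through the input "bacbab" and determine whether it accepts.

start: ε-closure({0}) = {0,2}
'b' @ 1: {3,4}
'a' @ 2: {5,6,8,10}
'c' @ 3: {1,2,7,9,11}  ✓accept
'b' @ 4: {3,4}
'a' @ 5: {5,6,8,10}
'b' @ 6: {1,2,7,11}  ✓accept
after full input: {1,2,7,11}  (accept=1 in)

Answer: ACCEPT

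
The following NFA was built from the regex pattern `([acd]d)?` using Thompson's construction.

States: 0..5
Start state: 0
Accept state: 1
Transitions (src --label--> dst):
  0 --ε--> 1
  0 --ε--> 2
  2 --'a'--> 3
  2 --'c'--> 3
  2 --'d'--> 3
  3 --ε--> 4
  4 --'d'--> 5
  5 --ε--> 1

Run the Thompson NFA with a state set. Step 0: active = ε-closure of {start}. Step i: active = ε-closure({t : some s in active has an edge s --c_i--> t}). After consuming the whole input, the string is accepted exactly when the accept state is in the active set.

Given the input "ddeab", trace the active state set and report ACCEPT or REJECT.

initial (ε-close {0}): {0,1,2}
'd' @ 1: {3,4}
'd' @ 2: {1,5}  ✓accept
'e' @ 3: {}  — dead — no transitions
rest 'ab' ignored (set empty)
end set {} — state 1 not in

Answer: REJECT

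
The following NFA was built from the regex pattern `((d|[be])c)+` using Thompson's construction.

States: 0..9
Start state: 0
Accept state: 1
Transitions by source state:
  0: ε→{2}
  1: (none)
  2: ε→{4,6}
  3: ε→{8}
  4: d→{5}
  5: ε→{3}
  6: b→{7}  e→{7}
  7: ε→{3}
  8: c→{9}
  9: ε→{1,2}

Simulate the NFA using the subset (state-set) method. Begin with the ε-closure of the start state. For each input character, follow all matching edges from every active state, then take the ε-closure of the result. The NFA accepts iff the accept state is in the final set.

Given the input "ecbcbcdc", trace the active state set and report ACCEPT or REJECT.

S₀ = ε-closure({0}) = {0,2,4,6}
'e' @ 1: {3,7,8}
'c' @ 2: {1,2,4,6,9}  (accept∈set)
'b' @ 3: {3,7,8}
'c' @ 4: {1,2,4,6,9}  (accept∈set)
'b' @ 5: {3,7,8}
'c' @ 6: {1,2,4,6,9}  (accept∈set)
'd' @ 7: {3,5,8}
'c' @ 8: {1,2,4,6,9}  (accept∈set)
end set {1,2,4,6,9} — state 1 in

Answer: ACCEPT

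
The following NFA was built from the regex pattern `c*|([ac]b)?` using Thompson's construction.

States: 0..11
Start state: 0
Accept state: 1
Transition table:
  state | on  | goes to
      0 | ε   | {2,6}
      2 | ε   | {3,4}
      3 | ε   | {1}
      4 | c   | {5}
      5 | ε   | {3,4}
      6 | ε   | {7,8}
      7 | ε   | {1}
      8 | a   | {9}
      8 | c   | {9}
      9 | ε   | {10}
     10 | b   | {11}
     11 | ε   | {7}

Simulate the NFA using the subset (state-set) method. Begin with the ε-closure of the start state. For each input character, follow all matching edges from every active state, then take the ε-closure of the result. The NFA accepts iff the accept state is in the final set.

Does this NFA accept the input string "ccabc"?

start: ε-closure({0}) = {0,1,2,3,4,6,7,8}
'c' @ 1: {1,3,4,5,9,10}  ✓accept
'c' @ 2: {1,3,4,5}  ✓accept
'a' @ 3: {}  — no active states
rest 'bc' ignored (set empty)
final: {}; accept 1 not in set

Answer: REJECT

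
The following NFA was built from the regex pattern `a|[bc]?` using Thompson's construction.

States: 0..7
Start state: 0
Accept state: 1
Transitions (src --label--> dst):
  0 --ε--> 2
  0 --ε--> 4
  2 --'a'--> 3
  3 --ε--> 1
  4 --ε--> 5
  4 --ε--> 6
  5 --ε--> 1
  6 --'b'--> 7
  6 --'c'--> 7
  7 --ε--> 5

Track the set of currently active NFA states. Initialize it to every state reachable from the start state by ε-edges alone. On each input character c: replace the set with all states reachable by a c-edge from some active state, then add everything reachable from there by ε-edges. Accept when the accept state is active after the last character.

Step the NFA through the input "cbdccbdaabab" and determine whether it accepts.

Answer: REJECT

Steps:
initial (ε-close {0}): {0,1,2,4,5,6}
'c' @ 1: {1,5,7}  [accepting]
'b' @ 2: {}  — no active states
rest 'dccbdaabab' ignored (set empty)
after full input: {}  (accept=1 not in)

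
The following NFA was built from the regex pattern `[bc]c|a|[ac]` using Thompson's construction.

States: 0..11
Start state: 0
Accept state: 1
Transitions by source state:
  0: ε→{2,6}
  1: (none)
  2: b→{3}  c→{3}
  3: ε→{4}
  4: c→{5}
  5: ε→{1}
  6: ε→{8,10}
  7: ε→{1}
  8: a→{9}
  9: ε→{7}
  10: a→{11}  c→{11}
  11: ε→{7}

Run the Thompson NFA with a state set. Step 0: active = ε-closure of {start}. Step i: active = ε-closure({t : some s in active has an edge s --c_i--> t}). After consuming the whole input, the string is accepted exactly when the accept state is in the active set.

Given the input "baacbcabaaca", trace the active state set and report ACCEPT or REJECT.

initial (ε-close {0}): {0,2,6,8,10}
'b' @ 1: {3,4}
'a' @ 2: {}  — dead — no transitions
rest 'acbcabaaca' ignored (set empty)
end set {} — state 1 not in

Answer: REJECT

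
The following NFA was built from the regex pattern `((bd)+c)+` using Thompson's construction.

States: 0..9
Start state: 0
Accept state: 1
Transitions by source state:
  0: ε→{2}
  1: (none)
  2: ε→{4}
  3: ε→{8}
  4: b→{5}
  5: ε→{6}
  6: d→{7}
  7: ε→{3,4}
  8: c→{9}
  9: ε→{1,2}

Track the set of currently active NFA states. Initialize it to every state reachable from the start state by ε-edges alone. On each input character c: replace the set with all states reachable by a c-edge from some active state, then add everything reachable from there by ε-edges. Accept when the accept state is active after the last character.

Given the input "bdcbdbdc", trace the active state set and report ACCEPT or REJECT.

initial (ε-close {0}): {0,2,4}
'b' @ 1: {5,6}
'd' @ 2: {3,4,7,8}
'c' @ 3: {1,2,4,9}  (accept∈set)
'b' @ 4: {5,6}
'd' @ 5: {3,4,7,8}
'b' @ 6: {5,6}
'd' @ 7: {3,4,7,8}
'c' @ 8: {1,2,4,9}  (accept∈set)
final: {1,2,4,9}; accept 1 in set

Answer: ACCEPT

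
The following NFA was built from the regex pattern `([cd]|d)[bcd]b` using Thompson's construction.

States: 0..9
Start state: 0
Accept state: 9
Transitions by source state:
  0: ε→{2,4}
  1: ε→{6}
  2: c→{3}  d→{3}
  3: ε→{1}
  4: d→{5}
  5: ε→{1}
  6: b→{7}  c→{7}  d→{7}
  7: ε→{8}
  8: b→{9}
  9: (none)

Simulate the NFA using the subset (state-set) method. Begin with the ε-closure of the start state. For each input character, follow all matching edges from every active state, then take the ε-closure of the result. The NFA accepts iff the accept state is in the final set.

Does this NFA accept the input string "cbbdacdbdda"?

initial (ε-close {0}): {0,2,4}
'c' @ 1: {1,3,6}
'b' @ 2: {7,8}
'b' @ 3: {9}  (accept∈set)
'd' @ 4: {}  — no active states
rest 'acdbdda' ignored (set empty)
after full input: {}  (accept=9 not in)

Answer: REJECT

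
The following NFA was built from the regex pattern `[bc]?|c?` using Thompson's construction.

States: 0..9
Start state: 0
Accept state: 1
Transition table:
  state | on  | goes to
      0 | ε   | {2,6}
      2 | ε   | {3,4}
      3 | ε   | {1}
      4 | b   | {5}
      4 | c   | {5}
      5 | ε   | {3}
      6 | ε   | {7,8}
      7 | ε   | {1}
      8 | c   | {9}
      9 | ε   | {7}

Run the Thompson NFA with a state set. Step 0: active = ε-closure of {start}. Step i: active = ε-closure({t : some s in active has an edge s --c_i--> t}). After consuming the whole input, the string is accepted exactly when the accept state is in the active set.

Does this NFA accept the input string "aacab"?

S₀ = ε-closure({0}) = {0,1,2,3,4,6,7,8}
'a' @ 1: {}  — state set empty
rest 'acab' ignored (set empty)
end set {} — state 1 not in

Answer: REJECT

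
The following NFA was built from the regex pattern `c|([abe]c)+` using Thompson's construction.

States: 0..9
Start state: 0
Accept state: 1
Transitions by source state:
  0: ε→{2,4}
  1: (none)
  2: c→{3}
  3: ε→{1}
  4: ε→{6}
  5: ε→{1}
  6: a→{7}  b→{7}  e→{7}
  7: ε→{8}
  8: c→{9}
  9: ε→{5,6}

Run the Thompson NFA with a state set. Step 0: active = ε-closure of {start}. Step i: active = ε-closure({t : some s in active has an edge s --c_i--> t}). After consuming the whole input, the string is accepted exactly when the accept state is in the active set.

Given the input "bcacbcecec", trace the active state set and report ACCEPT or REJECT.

initial (ε-close {0}): {0,2,4,6}
'b' @ 1: {7,8}
'c' @ 2: {1,5,6,9}  [accepting]
'a' @ 3: {7,8}
'c' @ 4: {1,5,6,9}  [accepting]
'b' @ 5: {7,8}
'c' @ 6: {1,5,6,9}  [accepting]
'e' @ 7: {7,8}
'c' @ 8: {1,5,6,9}  [accepting]
'e' @ 9: {7,8}
'c' @ 10: {1,5,6,9}  [accepting]
after full input: {1,5,6,9}  (accept=1 in)

Answer: ACCEPT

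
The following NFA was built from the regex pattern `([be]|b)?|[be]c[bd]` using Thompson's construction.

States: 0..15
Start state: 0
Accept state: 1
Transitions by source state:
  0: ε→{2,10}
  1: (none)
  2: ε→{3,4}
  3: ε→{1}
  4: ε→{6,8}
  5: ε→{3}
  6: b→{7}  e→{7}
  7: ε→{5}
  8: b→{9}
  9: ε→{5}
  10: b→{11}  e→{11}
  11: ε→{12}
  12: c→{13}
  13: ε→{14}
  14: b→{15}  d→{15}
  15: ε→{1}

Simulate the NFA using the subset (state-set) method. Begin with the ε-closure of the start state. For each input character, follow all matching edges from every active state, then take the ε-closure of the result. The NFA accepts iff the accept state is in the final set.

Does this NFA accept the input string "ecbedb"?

Answer: REJECT

Derivation:
initial (ε-close {0}): {0,1,2,3,4,6,8,10}
'e' @ 1: {1,3,5,7,11,12}  ✓accept
'c' @ 2: {13,14}
'b' @ 3: {1,15}  ✓accept
'e' @ 4: {}  — state set empty
rest 'db' ignored (set empty)
end set {} — state 1 not in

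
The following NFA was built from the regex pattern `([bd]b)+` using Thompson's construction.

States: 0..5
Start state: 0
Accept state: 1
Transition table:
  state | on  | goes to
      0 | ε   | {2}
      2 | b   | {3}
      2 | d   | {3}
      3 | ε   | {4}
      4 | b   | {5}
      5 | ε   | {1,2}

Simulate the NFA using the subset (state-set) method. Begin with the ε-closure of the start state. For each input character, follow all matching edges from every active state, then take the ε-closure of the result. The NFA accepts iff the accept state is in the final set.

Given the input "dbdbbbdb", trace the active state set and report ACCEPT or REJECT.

start: ε-closure({0}) = {0,2}
'd' @ 1: {3,4}
'b' @ 2: {1,2,5}  (accept∈set)
'd' @ 3: {3,4}
'b' @ 4: {1,2,5}  (accept∈set)
'b' @ 5: {3,4}
'b' @ 6: {1,2,5}  (accept∈set)
'd' @ 7: {3,4}
'b' @ 8: {1,2,5}  (accept∈set)
end set {1,2,5} — state 1 in

Answer: ACCEPT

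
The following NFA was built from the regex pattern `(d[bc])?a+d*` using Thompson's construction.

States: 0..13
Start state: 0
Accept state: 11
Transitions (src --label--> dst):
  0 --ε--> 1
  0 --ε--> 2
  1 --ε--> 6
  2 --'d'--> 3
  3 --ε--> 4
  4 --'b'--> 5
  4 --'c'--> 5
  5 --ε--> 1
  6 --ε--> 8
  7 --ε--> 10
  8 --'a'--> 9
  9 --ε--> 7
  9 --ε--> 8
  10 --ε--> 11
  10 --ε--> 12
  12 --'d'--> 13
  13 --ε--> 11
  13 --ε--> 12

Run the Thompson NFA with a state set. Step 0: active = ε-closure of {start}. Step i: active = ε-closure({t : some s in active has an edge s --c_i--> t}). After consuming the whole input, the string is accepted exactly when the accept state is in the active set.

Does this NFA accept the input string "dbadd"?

Answer: ACCEPT

Steps:
initial (ε-close {0}): {0,1,2,6,8}
'd' @ 1: {3,4}
'b' @ 2: {1,5,6,8}
'a' @ 3: {7,8,9,10,11,12}  (accept∈set)
'd' @ 4: {11,12,13}  (accept∈set)
'd' @ 5: {11,12,13}  (accept∈set)
final: {11,12,13}; accept 11 in set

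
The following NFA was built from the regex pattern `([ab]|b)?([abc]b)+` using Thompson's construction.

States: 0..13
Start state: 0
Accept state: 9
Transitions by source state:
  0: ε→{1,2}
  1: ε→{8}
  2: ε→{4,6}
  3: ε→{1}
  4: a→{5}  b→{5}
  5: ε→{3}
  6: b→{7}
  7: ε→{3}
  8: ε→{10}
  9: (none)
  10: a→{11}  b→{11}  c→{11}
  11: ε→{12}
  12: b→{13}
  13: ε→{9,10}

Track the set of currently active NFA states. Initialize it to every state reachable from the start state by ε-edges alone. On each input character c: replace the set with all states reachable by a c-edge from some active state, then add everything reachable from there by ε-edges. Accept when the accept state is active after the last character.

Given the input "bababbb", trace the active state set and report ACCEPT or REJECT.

S₀ = ε-closure({0}) = {0,1,2,4,6,8,10}
'b' @ 1: {1,3,5,7,8,10,11,12}
'a' @ 2: {11,12}
'b' @ 3: {9,10,13}  ✓accept
'a' @ 4: {11,12}
'b' @ 5: {9,10,13}  ✓accept
'b' @ 6: {11,12}
'b' @ 7: {9,10,13}  ✓accept
final: {9,10,13}; accept 9 in set

Answer: ACCEPT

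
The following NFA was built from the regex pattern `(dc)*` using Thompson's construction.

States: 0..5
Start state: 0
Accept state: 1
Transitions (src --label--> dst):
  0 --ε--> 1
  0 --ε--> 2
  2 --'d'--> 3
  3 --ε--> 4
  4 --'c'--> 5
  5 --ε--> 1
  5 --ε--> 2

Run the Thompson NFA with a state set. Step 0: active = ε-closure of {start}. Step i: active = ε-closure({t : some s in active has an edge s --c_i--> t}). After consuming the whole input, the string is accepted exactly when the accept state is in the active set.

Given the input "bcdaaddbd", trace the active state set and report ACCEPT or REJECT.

initial (ε-close {0}): {0,1,2}
'b' @ 1: {}  — state set empty
rest 'cdaaddbd' ignored (set empty)
final: {}; accept 1 not in set

Answer: REJECT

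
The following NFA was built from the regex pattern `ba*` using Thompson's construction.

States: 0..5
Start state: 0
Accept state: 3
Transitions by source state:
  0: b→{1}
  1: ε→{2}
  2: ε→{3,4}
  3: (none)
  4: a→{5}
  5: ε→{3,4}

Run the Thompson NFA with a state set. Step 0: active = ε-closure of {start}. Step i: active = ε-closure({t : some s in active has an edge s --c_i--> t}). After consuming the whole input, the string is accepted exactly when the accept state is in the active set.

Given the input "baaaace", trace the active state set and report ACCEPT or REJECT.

Answer: REJECT

Steps:
S₀ = ε-closure({0}) = {0}
'b' @ 1: {1,2,3,4}  ✓accept
'a' @ 2: {3,4,5}  ✓accept
'a' @ 3: {3,4,5}  ✓accept
'a' @ 4: {3,4,5}  ✓accept
'a' @ 5: {3,4,5}  ✓accept
'c' @ 6: {}  — dead — no transitions
rest 'e' ignored (set empty)
final: {}; accept 3 not in set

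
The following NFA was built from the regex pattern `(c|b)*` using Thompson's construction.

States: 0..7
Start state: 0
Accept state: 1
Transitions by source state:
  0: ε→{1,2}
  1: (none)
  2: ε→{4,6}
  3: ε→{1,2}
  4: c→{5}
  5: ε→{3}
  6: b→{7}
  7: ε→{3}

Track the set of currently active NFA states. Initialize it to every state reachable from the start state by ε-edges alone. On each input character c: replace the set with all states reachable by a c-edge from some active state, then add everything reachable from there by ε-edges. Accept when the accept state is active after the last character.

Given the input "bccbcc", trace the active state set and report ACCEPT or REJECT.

S₀ = ε-closure({0}) = {0,1,2,4,6}
'b' @ 1: {1,2,3,4,6,7}  ✓accept
'c' @ 2: {1,2,3,4,5,6}  ✓accept
'c' @ 3: {1,2,3,4,5,6}  ✓accept
'b' @ 4: {1,2,3,4,6,7}  ✓accept
'c' @ 5: {1,2,3,4,5,6}  ✓accept
'c' @ 6: {1,2,3,4,5,6}  ✓accept
end set {1,2,3,4,5,6} — state 1 in

Answer: ACCEPT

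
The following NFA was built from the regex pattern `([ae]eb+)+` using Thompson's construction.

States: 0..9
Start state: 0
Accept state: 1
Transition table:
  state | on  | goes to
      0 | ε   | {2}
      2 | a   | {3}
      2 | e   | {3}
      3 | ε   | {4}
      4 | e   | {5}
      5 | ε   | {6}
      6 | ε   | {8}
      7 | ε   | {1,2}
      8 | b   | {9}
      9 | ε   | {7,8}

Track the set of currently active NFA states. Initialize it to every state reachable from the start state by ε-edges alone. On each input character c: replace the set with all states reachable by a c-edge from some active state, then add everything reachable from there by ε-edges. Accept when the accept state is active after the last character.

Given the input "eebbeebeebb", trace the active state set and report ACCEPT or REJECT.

Answer: ACCEPT

Steps:
S₀ = ε-closure({0}) = {0,2}
'e' @ 1: {3,4}
'e' @ 2: {5,6,8}
'b' @ 3: {1,2,7,8,9}  [accepting]
'b' @ 4: {1,2,7,8,9}  [accepting]
'e' @ 5: {3,4}
'e' @ 6: {5,6,8}
'b' @ 7: {1,2,7,8,9}  [accepting]
'e' @ 8: {3,4}
'e' @ 9: {5,6,8}
'b' @ 10: {1,2,7,8,9}  [accepting]
'b' @ 11: {1,2,7,8,9}  [accepting]
end set {1,2,7,8,9} — state 1 in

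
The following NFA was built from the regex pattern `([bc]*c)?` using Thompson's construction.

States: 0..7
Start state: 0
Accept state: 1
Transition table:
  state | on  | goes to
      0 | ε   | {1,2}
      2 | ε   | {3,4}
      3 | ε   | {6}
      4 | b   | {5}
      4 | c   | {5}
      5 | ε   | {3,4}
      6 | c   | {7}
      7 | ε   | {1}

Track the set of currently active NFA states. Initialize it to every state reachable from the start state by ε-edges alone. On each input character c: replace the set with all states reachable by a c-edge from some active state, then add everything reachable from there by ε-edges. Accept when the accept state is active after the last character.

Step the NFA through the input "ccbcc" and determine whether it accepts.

initial (ε-close {0}): {0,1,2,3,4,6}
'c' @ 1: {1,3,4,5,6,7}  ✓accept
'c' @ 2: {1,3,4,5,6,7}  ✓accept
'b' @ 3: {3,4,5,6}
'c' @ 4: {1,3,4,5,6,7}  ✓accept
'c' @ 5: {1,3,4,5,6,7}  ✓accept
after full input: {1,3,4,5,6,7}  (accept=1 in)

Answer: ACCEPT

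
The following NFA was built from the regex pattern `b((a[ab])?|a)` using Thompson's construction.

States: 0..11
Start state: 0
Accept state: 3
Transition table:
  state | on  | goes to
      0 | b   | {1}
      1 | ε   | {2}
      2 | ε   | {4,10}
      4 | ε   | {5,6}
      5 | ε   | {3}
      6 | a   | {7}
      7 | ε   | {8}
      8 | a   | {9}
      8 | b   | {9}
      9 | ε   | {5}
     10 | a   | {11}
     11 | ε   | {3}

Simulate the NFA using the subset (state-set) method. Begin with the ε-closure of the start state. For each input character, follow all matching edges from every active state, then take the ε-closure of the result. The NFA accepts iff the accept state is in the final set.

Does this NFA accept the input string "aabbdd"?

start: ε-closure({0}) = {0}
'a' @ 1: {}  — state set empty
rest 'abbdd' ignored (set empty)
end set {} — state 3 not in

Answer: REJECT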